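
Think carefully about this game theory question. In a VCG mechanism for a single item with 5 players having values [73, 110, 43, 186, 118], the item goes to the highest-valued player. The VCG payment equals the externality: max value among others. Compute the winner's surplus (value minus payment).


Step 1: The winner is the agent with the highest value: agent 3 with value 186
Step 2: Values of other agents: [73, 110, 43, 118]
Step 3: VCG payment = max of others' values = 118
Step 4: Surplus = 186 - 118 = 68

68


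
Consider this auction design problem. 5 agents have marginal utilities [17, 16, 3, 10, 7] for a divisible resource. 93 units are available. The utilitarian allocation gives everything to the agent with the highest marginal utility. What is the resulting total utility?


Step 1: The marginal utilities are [17, 16, 3, 10, 7]
Step 2: The highest marginal utility is 17
Step 3: All 93 units go to that agent
Step 4: Total utility = 17 * 93 = 1581

1581


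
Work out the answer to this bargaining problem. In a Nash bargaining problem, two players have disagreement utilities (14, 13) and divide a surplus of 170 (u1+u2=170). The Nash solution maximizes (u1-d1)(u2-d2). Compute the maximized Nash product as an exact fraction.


Step 1: The Nash solution splits surplus symmetrically above the disagreement point
Step 2: u1 = (total + d1 - d2)/2 = (170 + 14 - 13)/2 = 171/2
Step 3: u2 = (total - d1 + d2)/2 = (170 - 14 + 13)/2 = 169/2
Step 4: Nash product = (171/2 - 14) * (169/2 - 13)
Step 5: = 143/2 * 143/2 = 20449/4

20449/4


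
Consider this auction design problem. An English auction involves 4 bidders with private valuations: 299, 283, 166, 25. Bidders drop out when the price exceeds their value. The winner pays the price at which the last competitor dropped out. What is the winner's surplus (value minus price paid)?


Step 1: Identify the highest value: 299
Step 2: Identify the second-highest value: 283
Step 3: The final price = second-highest value = 283
Step 4: Surplus = 299 - 283 = 16

16


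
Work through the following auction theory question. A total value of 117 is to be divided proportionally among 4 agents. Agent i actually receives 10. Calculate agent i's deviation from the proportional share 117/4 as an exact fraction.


Step 1: Proportional share = 117/4
Step 2: Agent's actual allocation = 10
Step 3: Excess = 10 - 117/4 = -77/4

-77/4


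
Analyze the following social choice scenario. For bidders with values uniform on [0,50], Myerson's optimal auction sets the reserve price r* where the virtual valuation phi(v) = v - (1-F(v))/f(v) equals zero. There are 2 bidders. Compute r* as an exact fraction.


Step 1: For U[0,50], F(v) = v/50 and f(v) = 1/50
Step 2: phi(v) = v - (1 - v/50)/(1/50) = v - (50 - v) = 2v - 50
Step 3: Set phi(r*) = 0: 2r* - 50 = 0
Step 4: r* = 50/2 = 25 (the number of bidders n = 2 does not enter)

25


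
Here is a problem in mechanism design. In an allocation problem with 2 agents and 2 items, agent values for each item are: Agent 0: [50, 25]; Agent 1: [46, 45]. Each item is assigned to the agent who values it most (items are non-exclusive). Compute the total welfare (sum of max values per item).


Step 1: For each item, find the maximum value among all agents.
Step 2: Item 0 -> Agent 0 (value 50)
Step 3: Item 1 -> Agent 1 (value 45)
Step 4: Total welfare = 50 + 45 = 95

95


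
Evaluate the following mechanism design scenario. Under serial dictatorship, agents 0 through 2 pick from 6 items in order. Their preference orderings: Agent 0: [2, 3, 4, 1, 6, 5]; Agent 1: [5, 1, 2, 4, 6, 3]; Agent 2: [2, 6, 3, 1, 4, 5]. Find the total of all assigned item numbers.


Step 1: Agent 0 picks item 2
Step 2: Agent 1 picks item 5
Step 3: Agent 2 picks item 6
Step 4: Sum = 2 + 5 + 6 = 13

13


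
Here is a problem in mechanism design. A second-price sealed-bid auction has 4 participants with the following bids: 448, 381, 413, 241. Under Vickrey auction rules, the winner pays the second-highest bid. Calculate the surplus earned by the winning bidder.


Step 1: Sort bids in descending order: 448, 413, 381, 241
Step 2: The winning bid is the highest: 448
Step 3: The payment equals the second-highest bid: 413
Step 4: Surplus = winner's bid - payment = 448 - 413 = 35

35


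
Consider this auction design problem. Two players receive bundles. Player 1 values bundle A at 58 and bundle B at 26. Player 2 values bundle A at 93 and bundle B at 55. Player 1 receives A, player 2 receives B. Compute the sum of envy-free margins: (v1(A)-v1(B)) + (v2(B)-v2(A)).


Step 1: Player 1's margin = v1(A) - v1(B) = 58 - 26 = 32
Step 2: Player 2's margin = v2(B) - v2(A) = 55 - 93 = -38
Step 3: Total margin = 32 + -38 = -6

-6


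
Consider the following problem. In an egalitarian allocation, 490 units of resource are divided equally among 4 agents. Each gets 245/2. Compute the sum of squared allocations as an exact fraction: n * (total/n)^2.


Step 1: Each agent's share = 490/4 = 245/2
Step 2: Square of each share = (245/2)^2 = 60025/4
Step 3: Sum of squares = 4 * 60025/4 = 60025

60025


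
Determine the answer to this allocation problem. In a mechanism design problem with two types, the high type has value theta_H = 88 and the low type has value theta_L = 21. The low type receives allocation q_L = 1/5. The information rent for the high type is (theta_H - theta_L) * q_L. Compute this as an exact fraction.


Step 1: theta_H - theta_L = 88 - 21 = 67
Step 2: Information rent = (theta_H - theta_L) * q_L
Step 3: = 67 * 1/5
Step 4: = 67/5

67/5


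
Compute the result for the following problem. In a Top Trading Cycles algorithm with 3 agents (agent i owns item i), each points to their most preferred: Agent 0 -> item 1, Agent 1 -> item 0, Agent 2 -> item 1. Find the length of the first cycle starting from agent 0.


Step 1: Trace the pointer graph from agent 0: 0 -> 1 -> 0
Step 2: A cycle is detected when we revisit agent 0
Step 3: The cycle is: 0 -> 1 -> 0
Step 4: Cycle length = 2

2


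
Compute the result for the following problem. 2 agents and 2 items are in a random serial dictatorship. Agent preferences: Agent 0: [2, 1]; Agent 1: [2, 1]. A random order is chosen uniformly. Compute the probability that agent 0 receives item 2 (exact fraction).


Step 1: Agent 0 wants item 2
Step 2: There are 2 possible orderings of agents
Step 3: In 1 orderings, agent 0 gets item 2
Step 4: Probability = 1/2

1/2


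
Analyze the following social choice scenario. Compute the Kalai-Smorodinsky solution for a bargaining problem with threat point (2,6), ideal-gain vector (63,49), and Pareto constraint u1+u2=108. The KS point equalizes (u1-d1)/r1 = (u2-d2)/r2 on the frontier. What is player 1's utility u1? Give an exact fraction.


Step 1: At the KS point, (u1-d1)/r1 = (u2-d2)/r2 = t and u1+u2 = 108
Step 2: u1 = d1 + r1*t and u2 = d2 + r2*t, so (d1 + r1*t) + (d2 + r2*t) = 108
Step 3: t = (108 - 2 - 6)/(63 + 49) = 100/112 = 25/28
Step 4: u1 = d1 + r1*t = 2 + 63 * 25/28 = 233/4
Step 5: (Check: u2 = d2 + r2*t = 199/4; u1+u2 = 233/4 + 199/4 = 108, on the frontier.)

233/4


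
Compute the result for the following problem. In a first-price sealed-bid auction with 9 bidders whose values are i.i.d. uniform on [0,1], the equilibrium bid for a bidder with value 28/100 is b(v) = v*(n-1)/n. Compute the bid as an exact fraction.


Step 1: The symmetric BNE bidding function is b(v) = v * (n-1) / n
Step 2: Substitute v = 7/25 and n = 9
Step 3: b = 7/25 * 8/9
Step 4: b = 56/225

56/225


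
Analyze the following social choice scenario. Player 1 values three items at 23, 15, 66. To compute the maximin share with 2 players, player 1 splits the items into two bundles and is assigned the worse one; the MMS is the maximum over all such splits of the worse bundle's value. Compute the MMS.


Step 1: Item values = 23, 15, 66
Step 2: Enumerate all 2-bundle partitions and take the smaller bundle:
  Partition 1: {23} vs {15,66} -> bundles 23, 81; min = 23
  Partition 2: {15} vs {23,66} -> bundles 15, 89; min = 15
  Partition 3: {66} vs {23,15} -> bundles 66, 38; min = 38
Step 3: MMS = max(23, 15, 38) = 38

38


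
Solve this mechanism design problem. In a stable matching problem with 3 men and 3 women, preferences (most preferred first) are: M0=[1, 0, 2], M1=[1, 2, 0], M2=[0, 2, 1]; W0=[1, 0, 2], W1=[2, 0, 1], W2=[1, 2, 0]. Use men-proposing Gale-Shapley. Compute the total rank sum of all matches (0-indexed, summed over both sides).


Step 1: Run Gale-Shapley (men propose, women hold best offer):
  M0 proposes to W1; she accepts
  M1 proposes to W1; rejected
  M1 proposes to W2; she accepts
  M2 proposes to W0; she accepts
Step 2: Final matching: W0-M2, W1-M0, W2-M1
Step 3: 0-indexed ranks (man's rank of his match, then woman's): 0 + 2 + 0 + 1 + 1 + 0
Step 4: Total rank sum = 4

4


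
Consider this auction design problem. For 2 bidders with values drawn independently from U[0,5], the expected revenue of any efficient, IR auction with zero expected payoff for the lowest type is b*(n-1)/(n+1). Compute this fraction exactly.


Step 1: By Revenue Equivalence, expected revenue = b*(n-1)/(n+1)
Step 2: Substituting n = 2, b = 5
Step 3: Revenue = 5*(2-1)/(2+1) = 5*1/3
Step 4: Revenue = 5/3

5/3


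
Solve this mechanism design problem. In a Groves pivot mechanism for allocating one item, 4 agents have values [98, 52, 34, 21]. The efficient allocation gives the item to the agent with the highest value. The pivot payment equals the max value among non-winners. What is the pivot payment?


Step 1: The efficient winner is agent 0 with value 98
Step 2: Other agents' values: [52, 34, 21]
Step 3: Pivot payment = max(others) = 52
Step 4: The winner pays 52

52


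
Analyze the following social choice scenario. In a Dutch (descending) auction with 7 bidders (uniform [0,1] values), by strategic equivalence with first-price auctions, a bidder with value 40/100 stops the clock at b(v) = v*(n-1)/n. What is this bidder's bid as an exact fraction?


Step 1: Dutch auctions are strategically equivalent to first-price auctions
Step 2: The equilibrium bid is b(v) = v*(n-1)/n
Step 3: b = 2/5 * 6/7
Step 4: b = 12/35

12/35


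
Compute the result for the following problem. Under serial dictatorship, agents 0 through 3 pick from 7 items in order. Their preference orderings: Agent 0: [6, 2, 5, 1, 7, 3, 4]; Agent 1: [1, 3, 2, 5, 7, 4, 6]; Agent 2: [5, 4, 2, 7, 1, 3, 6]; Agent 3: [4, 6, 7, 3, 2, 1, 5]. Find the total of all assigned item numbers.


Step 1: Agent 0 picks item 6
Step 2: Agent 1 picks item 1
Step 3: Agent 2 picks item 5
Step 4: Agent 3 picks item 4
Step 5: Sum = 6 + 1 + 5 + 4 = 16

16


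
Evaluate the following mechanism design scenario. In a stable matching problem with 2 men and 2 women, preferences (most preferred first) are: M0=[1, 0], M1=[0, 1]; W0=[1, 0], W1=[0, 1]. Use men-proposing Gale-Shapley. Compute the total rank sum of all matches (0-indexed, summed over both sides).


Step 1: Run Gale-Shapley (men propose, women hold best offer):
  M0 proposes to W1; she accepts
  M1 proposes to W0; she accepts
Step 2: Final matching: W0-M1, W1-M0
Step 3: 0-indexed ranks (man's rank of his match, then woman's): 0 + 0 + 0 + 0
Step 4: Total rank sum = 0

0


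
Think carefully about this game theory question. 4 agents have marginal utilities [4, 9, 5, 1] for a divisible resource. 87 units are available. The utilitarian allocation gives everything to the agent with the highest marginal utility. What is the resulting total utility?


Step 1: The marginal utilities are [4, 9, 5, 1]
Step 2: The highest marginal utility is 9
Step 3: All 87 units go to that agent
Step 4: Total utility = 9 * 87 = 783

783


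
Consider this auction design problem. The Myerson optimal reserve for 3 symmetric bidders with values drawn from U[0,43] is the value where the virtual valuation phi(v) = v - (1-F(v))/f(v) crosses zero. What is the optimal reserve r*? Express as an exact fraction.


Step 1: For U[0,43], F(v) = v/43 and f(v) = 1/43
Step 2: phi(v) = v - (1 - v/43)/(1/43) = v - (43 - v) = 2v - 43
Step 3: Set phi(r*) = 0: 2r* - 43 = 0
Step 4: r* = 43/2 (the number of bidders n = 3 does not enter)

43/2


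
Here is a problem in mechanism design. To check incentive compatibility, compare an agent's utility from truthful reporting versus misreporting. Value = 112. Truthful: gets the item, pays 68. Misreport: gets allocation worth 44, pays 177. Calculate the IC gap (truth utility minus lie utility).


Step 1: U(truth) = value - payment = 112 - 68 = 44
Step 2: U(lie) = allocation - payment = 44 - 177 = -133
Step 3: IC gap = 44 - (-133) = 177

177


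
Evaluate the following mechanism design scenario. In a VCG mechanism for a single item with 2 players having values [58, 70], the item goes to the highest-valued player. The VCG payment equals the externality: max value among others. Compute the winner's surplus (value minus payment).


Step 1: The winner is the agent with the highest value: agent 1 with value 70
Step 2: Values of other agents: [58]
Step 3: VCG payment = max of others' values = 58
Step 4: Surplus = 70 - 58 = 12

12


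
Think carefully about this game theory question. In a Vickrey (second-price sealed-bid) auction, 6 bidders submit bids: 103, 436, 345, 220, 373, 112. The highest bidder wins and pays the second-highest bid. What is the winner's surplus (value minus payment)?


Step 1: Sort bids in descending order: 436, 373, 345, 220, 112, 103
Step 2: The winning bid is the highest: 436
Step 3: The payment equals the second-highest bid: 373
Step 4: Surplus = winner's bid - payment = 436 - 373 = 63

63


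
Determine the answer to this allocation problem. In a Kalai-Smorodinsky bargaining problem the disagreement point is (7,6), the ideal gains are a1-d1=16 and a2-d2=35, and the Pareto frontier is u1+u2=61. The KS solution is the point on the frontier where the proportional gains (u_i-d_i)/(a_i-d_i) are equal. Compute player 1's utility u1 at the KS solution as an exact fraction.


Step 1: At the KS point, (u1-d1)/r1 = (u2-d2)/r2 = t and u1+u2 = 61
Step 2: u1 = d1 + r1*t and u2 = d2 + r2*t, so (d1 + r1*t) + (d2 + r2*t) = 61
Step 3: t = (61 - 7 - 6)/(16 + 35) = 48/51 = 16/17
Step 4: u1 = d1 + r1*t = 7 + 16 * 16/17 = 375/17
Step 5: (Check: u2 = d2 + r2*t = 662/17; u1+u2 = 375/17 + 662/17 = 61, on the frontier.)

375/17


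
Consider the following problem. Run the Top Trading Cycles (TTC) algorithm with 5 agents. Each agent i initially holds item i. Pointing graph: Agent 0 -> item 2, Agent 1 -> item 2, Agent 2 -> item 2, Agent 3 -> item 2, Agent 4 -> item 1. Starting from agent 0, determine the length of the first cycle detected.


Step 1: Trace the pointer graph from agent 0: 0 -> 2 -> 2
Step 2: A cycle is detected when we revisit agent 2
Step 3: The cycle is: 2 -> 2
Step 4: Cycle length = 1

1


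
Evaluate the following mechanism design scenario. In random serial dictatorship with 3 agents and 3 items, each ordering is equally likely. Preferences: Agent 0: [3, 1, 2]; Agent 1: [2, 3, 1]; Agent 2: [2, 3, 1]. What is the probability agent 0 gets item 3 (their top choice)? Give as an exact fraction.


Step 1: Agent 0 wants item 3
Step 2: There are 6 possible orderings of agents
Step 3: In 4 orderings, agent 0 gets item 3
Step 4: Probability = 4/6 = 2/3

2/3


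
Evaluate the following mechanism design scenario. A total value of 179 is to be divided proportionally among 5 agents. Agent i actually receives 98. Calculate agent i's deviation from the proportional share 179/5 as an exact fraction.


Step 1: Proportional share = 179/5
Step 2: Agent's actual allocation = 98
Step 3: Excess = 98 - 179/5 = 311/5

311/5


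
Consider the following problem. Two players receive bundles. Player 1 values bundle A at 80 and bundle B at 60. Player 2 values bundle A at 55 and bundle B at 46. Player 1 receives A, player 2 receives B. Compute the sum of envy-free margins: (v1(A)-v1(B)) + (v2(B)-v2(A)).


Step 1: Player 1's margin = v1(A) - v1(B) = 80 - 60 = 20
Step 2: Player 2's margin = v2(B) - v2(A) = 46 - 55 = -9
Step 3: Total margin = 20 + -9 = 11

11


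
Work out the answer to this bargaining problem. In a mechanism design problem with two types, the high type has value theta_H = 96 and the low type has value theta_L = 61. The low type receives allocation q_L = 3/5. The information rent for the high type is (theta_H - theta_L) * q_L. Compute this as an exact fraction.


Step 1: theta_H - theta_L = 96 - 61 = 35
Step 2: Information rent = (theta_H - theta_L) * q_L
Step 3: = 35 * 3/5
Step 4: = 21

21


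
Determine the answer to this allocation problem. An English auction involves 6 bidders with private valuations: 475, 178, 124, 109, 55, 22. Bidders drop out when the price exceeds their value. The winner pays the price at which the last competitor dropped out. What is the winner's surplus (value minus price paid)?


Step 1: Identify the highest value: 475
Step 2: Identify the second-highest value: 178
Step 3: The final price = second-highest value = 178
Step 4: Surplus = 475 - 178 = 297

297


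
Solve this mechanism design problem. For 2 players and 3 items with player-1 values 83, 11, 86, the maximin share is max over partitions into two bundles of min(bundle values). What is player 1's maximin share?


Step 1: Item values = 83, 11, 86
Step 2: Enumerate all 2-bundle partitions and take the smaller bundle:
  Partition 1: {83} vs {11,86} -> bundles 83, 97; min = 83
  Partition 2: {11} vs {83,86} -> bundles 11, 169; min = 11
  Partition 3: {86} vs {83,11} -> bundles 86, 94; min = 86
Step 3: MMS = max(83, 11, 86) = 86

86


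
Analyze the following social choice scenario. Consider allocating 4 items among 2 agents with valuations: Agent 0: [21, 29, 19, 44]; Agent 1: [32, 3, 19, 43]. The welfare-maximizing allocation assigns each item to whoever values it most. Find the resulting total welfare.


Step 1: For each item, find the maximum value among all agents.
Step 2: Item 0 -> Agent 1 (value 32)
Step 3: Item 1 -> Agent 0 (value 29)
Step 4: Item 2 -> Agent 0 (value 19)
Step 5: Item 3 -> Agent 0 (value 44)
Step 6: Total welfare = 32 + 29 + 19 + 44 = 124

124


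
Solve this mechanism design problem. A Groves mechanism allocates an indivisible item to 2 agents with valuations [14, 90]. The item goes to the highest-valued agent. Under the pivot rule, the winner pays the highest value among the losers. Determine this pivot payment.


Step 1: The efficient winner is agent 1 with value 90
Step 2: Other agents' values: [14]
Step 3: Pivot payment = max(others) = 14
Step 4: The winner pays 14

14


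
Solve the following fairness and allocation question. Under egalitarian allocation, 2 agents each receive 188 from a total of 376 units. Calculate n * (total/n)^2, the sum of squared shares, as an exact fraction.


Step 1: Each agent's share = 376/2 = 188
Step 2: Square of each share = (188)^2 = 35344
Step 3: Sum of squares = 2 * 35344 = 70688

70688


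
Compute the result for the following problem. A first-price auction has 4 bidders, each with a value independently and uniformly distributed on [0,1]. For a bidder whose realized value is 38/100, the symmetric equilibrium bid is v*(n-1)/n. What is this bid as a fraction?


Step 1: The symmetric BNE bidding function is b(v) = v * (n-1) / n
Step 2: Substitute v = 19/50 and n = 4
Step 3: b = 19/50 * 3/4
Step 4: b = 57/200

57/200


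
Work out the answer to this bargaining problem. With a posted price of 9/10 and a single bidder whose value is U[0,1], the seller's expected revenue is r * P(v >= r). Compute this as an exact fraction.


Step 1: Posted price r = 9/10, value support [0,1]
Step 2: P(v >= r) = (1 - 9/10)/1 = 1/10
Step 3: Expected revenue = r * P(v >= r) = 9/10 * 1/10
Step 4: Revenue = 9/100

9/100


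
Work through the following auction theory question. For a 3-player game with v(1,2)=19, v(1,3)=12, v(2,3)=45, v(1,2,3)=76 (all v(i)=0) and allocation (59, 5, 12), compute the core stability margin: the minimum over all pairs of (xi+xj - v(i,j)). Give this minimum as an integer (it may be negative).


Step 1: Slack for coalition (1,2): x1+x2 - v12 = 64 - 19 = 45
Step 2: Slack for coalition (1,3): x1+x3 - v13 = 71 - 12 = 59
Step 3: Slack for coalition (2,3): x2+x3 - v23 = 17 - 45 = -28
Step 4: Minimum slack = min(45, 59, -28) = -28, attained by (2,3); coalition (2,3) can block (slack < 0), so the allocation is not in the core

-28


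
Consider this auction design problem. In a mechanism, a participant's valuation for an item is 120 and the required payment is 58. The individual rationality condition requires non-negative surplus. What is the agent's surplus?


Step 1: Surplus = value - payment = 120 - 58 = 62
Step 2: IR is satisfied (surplus >= 0)

62


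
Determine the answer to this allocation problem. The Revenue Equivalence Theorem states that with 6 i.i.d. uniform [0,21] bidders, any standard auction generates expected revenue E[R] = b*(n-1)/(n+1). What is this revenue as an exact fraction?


Step 1: By Revenue Equivalence, expected revenue = b*(n-1)/(n+1)
Step 2: Substituting n = 6, b = 21
Step 3: Revenue = 21*(6-1)/(6+1) = 21*5/7
Step 4: Revenue = 105/7 = 15

15


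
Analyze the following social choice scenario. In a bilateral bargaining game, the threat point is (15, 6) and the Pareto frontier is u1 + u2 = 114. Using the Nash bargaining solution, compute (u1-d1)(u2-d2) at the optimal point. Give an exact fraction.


Step 1: The Nash solution splits surplus symmetrically above the disagreement point
Step 2: u1 = (total + d1 - d2)/2 = (114 + 15 - 6)/2 = 123/2
Step 3: u2 = (total - d1 + d2)/2 = (114 - 15 + 6)/2 = 105/2
Step 4: Nash product = (123/2 - 15) * (105/2 - 6)
Step 5: = 93/2 * 93/2 = 8649/4

8649/4


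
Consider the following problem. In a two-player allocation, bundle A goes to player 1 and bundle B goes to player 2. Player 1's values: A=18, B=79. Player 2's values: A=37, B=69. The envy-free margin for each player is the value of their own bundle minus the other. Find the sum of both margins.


Step 1: Player 1's margin = v1(A) - v1(B) = 18 - 79 = -61
Step 2: Player 2's margin = v2(B) - v2(A) = 69 - 37 = 32
Step 3: Total margin = -61 + 32 = -29

-29


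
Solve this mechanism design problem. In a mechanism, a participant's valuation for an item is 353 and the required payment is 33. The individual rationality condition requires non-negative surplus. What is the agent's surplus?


Step 1: Surplus = value - payment = 353 - 33 = 320
Step 2: IR is satisfied (surplus >= 0)

320


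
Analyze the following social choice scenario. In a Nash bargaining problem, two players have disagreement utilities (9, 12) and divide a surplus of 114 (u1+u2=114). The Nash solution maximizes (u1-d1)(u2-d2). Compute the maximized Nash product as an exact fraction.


Step 1: The Nash solution splits surplus symmetrically above the disagreement point
Step 2: u1 = (total + d1 - d2)/2 = (114 + 9 - 12)/2 = 111/2
Step 3: u2 = (total - d1 + d2)/2 = (114 - 9 + 12)/2 = 117/2
Step 4: Nash product = (111/2 - 9) * (117/2 - 12)
Step 5: = 93/2 * 93/2 = 8649/4

8649/4


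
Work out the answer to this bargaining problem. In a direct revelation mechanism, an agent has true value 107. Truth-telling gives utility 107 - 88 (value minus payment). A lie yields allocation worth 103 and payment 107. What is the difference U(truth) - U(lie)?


Step 1: U(truth) = value - payment = 107 - 88 = 19
Step 2: U(lie) = allocation - payment = 103 - 107 = -4
Step 3: IC gap = 19 - (-4) = 23

23


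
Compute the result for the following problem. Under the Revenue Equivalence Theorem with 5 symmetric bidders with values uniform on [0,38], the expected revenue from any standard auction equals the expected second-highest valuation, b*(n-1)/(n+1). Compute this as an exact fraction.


Step 1: By Revenue Equivalence, expected revenue = b*(n-1)/(n+1)
Step 2: Substituting n = 5, b = 38
Step 3: Revenue = 38*(5-1)/(5+1) = 38*4/6
Step 4: Revenue = 152/6 = 76/3

76/3


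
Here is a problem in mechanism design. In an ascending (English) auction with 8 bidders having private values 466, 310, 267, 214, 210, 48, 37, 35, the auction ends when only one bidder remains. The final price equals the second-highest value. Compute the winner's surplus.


Step 1: Identify the highest value: 466
Step 2: Identify the second-highest value: 310
Step 3: The final price = second-highest value = 310
Step 4: Surplus = 466 - 310 = 156

156


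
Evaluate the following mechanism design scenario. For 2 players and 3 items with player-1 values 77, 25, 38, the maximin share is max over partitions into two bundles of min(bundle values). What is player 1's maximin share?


Step 1: Item values = 77, 25, 38
Step 2: Enumerate all 2-bundle partitions and take the smaller bundle:
  Partition 1: {77} vs {25,38} -> bundles 77, 63; min = 63
  Partition 2: {25} vs {77,38} -> bundles 25, 115; min = 25
  Partition 3: {38} vs {77,25} -> bundles 38, 102; min = 38
Step 3: MMS = max(63, 25, 38) = 63

63


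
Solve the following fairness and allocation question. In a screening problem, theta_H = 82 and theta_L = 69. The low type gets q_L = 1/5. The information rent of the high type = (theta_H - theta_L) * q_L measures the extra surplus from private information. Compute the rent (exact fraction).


Step 1: theta_H - theta_L = 82 - 69 = 13
Step 2: Information rent = (theta_H - theta_L) * q_L
Step 3: = 13 * 1/5
Step 4: = 13/5

13/5


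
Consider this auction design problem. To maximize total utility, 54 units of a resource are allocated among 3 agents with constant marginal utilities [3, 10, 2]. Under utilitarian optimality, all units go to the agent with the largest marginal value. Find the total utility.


Step 1: The marginal utilities are [3, 10, 2]
Step 2: The highest marginal utility is 10
Step 3: All 54 units go to that agent
Step 4: Total utility = 10 * 54 = 540

540


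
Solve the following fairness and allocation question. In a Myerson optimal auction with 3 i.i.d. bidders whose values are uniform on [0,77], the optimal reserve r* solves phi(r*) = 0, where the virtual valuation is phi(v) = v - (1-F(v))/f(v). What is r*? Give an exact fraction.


Step 1: For U[0,77], F(v) = v/77 and f(v) = 1/77
Step 2: phi(v) = v - (1 - v/77)/(1/77) = v - (77 - v) = 2v - 77
Step 3: Set phi(r*) = 0: 2r* - 77 = 0
Step 4: r* = 77/2 (the number of bidders n = 3 does not enter)

77/2


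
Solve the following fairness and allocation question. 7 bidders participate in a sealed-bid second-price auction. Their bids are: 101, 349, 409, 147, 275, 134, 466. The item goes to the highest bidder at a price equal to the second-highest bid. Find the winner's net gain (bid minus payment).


Step 1: Sort bids in descending order: 466, 409, 349, 275, 147, 134, 101
Step 2: The winning bid is the highest: 466
Step 3: The payment equals the second-highest bid: 409
Step 4: Surplus = winner's bid - payment = 466 - 409 = 57

57


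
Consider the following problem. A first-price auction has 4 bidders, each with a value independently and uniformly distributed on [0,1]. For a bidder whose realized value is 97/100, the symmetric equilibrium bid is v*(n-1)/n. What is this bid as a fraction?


Step 1: The symmetric BNE bidding function is b(v) = v * (n-1) / n
Step 2: Substitute v = 97/100 and n = 4
Step 3: b = 97/100 * 3/4
Step 4: b = 291/400

291/400


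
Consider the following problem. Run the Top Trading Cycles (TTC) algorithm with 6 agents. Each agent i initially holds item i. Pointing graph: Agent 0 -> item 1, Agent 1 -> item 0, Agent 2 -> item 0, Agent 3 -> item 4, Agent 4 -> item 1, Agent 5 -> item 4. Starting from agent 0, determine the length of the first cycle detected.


Step 1: Trace the pointer graph from agent 0: 0 -> 1 -> 0
Step 2: A cycle is detected when we revisit agent 0
Step 3: The cycle is: 0 -> 1 -> 0
Step 4: Cycle length = 2

2


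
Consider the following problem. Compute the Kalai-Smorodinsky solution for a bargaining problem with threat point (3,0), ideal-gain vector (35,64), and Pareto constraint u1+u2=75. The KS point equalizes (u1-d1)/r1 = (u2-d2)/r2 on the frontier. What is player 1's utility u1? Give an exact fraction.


Step 1: At the KS point, (u1-d1)/r1 = (u2-d2)/r2 = t and u1+u2 = 75
Step 2: u1 = d1 + r1*t and u2 = d2 + r2*t, so (d1 + r1*t) + (d2 + r2*t) = 75
Step 3: t = (75 - 3 - 0)/(35 + 64) = 72/99 = 8/11
Step 4: u1 = d1 + r1*t = 3 + 35 * 8/11 = 313/11
Step 5: (Check: u2 = d2 + r2*t = 512/11; u1+u2 = 313/11 + 512/11 = 75, on the frontier.)

313/11


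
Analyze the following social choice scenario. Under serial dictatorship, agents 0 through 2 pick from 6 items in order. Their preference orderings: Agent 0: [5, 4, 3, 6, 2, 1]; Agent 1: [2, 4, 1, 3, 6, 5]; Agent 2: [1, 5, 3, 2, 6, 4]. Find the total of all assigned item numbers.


Step 1: Agent 0 picks item 5
Step 2: Agent 1 picks item 2
Step 3: Agent 2 picks item 1
Step 4: Sum = 5 + 2 + 1 = 8

8


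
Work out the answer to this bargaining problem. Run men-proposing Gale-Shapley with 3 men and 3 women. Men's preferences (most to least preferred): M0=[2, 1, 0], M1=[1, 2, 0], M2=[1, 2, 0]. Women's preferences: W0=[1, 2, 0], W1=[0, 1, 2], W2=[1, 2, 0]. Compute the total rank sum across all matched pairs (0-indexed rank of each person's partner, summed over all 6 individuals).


Step 1: Run Gale-Shapley (men propose, women hold best offer):
  M0 proposes to W2; she accepts
  M1 proposes to W1; she accepts
  M2 proposes to W1; rejected
  M2 proposes to W2; she switches from M0
  M0 proposes to W1; she switches from M1
  M1 proposes to W2; she switches from M2
  M2 proposes to W0; she accepts
Step 2: Final matching: W0-M2, W1-M0, W2-M1
Step 3: 0-indexed ranks (man's rank of his match, then woman's): 2 + 1 + 1 + 0 + 1 + 0
Step 4: Total rank sum = 5

5


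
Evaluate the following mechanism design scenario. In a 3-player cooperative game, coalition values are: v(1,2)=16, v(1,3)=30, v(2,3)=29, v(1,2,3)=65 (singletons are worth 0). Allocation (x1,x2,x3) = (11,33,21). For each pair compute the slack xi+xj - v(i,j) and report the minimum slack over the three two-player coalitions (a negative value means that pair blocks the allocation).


Step 1: Slack for coalition (1,2): x1+x2 - v12 = 44 - 16 = 28
Step 2: Slack for coalition (1,3): x1+x3 - v13 = 32 - 30 = 2
Step 3: Slack for coalition (2,3): x2+x3 - v23 = 54 - 29 = 25
Step 4: Minimum slack = min(28, 2, 25) = 2, attained by (1,3); no pair can gain by deviating, so the allocation is in the core

2


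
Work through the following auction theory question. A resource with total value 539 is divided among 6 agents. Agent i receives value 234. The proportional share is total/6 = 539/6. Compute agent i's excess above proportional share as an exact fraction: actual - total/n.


Step 1: Proportional share = 539/6
Step 2: Agent's actual allocation = 234
Step 3: Excess = 234 - 539/6 = 865/6

865/6


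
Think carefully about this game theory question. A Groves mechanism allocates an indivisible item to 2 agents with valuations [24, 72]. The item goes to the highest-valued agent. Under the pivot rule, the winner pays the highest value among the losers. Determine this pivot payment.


Step 1: The efficient winner is agent 1 with value 72
Step 2: Other agents' values: [24]
Step 3: Pivot payment = max(others) = 24
Step 4: The winner pays 24

24


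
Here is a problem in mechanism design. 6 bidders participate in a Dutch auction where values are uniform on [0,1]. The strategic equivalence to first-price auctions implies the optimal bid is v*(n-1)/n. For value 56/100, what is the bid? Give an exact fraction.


Step 1: Dutch auctions are strategically equivalent to first-price auctions
Step 2: The equilibrium bid is b(v) = v*(n-1)/n
Step 3: b = 14/25 * 5/6
Step 4: b = 7/15

7/15


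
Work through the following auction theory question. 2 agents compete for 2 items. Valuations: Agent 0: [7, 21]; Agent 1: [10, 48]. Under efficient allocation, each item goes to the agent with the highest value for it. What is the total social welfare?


Step 1: For each item, find the maximum value among all agents.
Step 2: Item 0 -> Agent 1 (value 10)
Step 3: Item 1 -> Agent 1 (value 48)
Step 4: Total welfare = 10 + 48 = 58

58


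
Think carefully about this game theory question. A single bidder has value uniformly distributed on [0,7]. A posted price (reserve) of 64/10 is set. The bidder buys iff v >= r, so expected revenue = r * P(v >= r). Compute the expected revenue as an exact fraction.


Step 1: Posted price r = 32/5, value support [0,7]
Step 2: P(v >= r) = (7 - 32/5)/7 = 3/35
Step 3: Expected revenue = r * P(v >= r) = 32/5 * 3/35
Step 4: Revenue = 96/175

96/175


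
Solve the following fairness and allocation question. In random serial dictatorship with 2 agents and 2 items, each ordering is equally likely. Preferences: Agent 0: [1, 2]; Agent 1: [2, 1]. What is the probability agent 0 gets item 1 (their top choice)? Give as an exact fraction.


Step 1: Agent 0 wants item 1
Step 2: There are 2 possible orderings of agents
Step 3: In 2 orderings, agent 0 gets item 1
Step 4: Probability = 2/2 = 1

1


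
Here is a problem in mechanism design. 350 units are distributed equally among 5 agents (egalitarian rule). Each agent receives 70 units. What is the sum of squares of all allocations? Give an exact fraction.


Step 1: Each agent's share = 350/5 = 70
Step 2: Square of each share = (70)^2 = 4900
Step 3: Sum of squares = 5 * 4900 = 24500

24500


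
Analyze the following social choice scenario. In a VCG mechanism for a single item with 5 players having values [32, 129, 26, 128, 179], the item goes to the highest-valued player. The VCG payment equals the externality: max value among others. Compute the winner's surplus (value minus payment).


Step 1: The winner is the agent with the highest value: agent 4 with value 179
Step 2: Values of other agents: [32, 129, 26, 128]
Step 3: VCG payment = max of others' values = 129
Step 4: Surplus = 179 - 129 = 50

50


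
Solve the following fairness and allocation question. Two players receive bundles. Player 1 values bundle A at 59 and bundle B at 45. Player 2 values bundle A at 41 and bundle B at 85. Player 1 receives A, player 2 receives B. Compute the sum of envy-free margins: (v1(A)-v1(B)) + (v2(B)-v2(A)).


Step 1: Player 1's margin = v1(A) - v1(B) = 59 - 45 = 14
Step 2: Player 2's margin = v2(B) - v2(A) = 85 - 41 = 44
Step 3: Total margin = 14 + 44 = 58

58


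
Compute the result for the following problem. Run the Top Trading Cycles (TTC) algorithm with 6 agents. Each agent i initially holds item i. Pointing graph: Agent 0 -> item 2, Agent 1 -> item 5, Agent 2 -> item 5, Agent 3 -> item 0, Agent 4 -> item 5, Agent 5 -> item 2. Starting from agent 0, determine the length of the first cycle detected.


Step 1: Trace the pointer graph from agent 0: 0 -> 2 -> 5 -> 2
Step 2: A cycle is detected when we revisit agent 2
Step 3: The cycle is: 2 -> 5 -> 2
Step 4: Cycle length = 2

2


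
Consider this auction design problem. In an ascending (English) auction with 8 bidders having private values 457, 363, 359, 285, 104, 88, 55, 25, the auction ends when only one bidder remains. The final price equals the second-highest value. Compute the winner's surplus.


Step 1: Identify the highest value: 457
Step 2: Identify the second-highest value: 363
Step 3: The final price = second-highest value = 363
Step 4: Surplus = 457 - 363 = 94

94


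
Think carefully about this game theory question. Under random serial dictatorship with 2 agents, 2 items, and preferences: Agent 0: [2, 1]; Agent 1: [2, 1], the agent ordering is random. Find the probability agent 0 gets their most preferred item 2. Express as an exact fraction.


Step 1: Agent 0 wants item 2
Step 2: There are 2 possible orderings of agents
Step 3: In 1 orderings, agent 0 gets item 2
Step 4: Probability = 1/2

1/2


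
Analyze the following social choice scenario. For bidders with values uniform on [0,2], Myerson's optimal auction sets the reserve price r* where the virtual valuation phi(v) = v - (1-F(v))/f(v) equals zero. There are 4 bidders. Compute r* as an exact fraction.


Step 1: For U[0,2], F(v) = v/2 and f(v) = 1/2
Step 2: phi(v) = v - (1 - v/2)/(1/2) = v - (2 - v) = 2v - 2
Step 3: Set phi(r*) = 0: 2r* - 2 = 0
Step 4: r* = 2/2 = 1 (the number of bidders n = 4 does not enter)

1


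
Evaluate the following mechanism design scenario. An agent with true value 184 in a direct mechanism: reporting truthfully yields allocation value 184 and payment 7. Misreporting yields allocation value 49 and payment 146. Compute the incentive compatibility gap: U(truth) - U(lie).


Step 1: U(truth) = value - payment = 184 - 7 = 177
Step 2: U(lie) = allocation - payment = 49 - 146 = -97
Step 3: IC gap = 177 - (-97) = 274

274


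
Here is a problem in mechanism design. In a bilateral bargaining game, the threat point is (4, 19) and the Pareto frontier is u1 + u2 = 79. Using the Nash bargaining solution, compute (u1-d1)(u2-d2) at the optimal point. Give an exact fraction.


Step 1: The Nash solution splits surplus symmetrically above the disagreement point
Step 2: u1 = (total + d1 - d2)/2 = (79 + 4 - 19)/2 = 32
Step 3: u2 = (total - d1 + d2)/2 = (79 - 4 + 19)/2 = 47
Step 4: Nash product = (32 - 4) * (47 - 19)
Step 5: = 28 * 28 = 784

784


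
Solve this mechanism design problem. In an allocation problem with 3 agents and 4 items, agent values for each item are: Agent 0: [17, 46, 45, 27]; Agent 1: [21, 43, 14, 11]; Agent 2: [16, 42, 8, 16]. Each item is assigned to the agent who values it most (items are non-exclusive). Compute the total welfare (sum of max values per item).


Step 1: For each item, find the maximum value among all agents.
Step 2: Item 0 -> Agent 1 (value 21)
Step 3: Item 1 -> Agent 0 (value 46)
Step 4: Item 2 -> Agent 0 (value 45)
Step 5: Item 3 -> Agent 0 (value 27)
Step 6: Total welfare = 21 + 46 + 45 + 27 = 139

139


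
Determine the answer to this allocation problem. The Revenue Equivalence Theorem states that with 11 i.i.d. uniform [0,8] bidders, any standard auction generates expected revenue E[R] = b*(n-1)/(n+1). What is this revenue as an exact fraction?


Step 1: By Revenue Equivalence, expected revenue = b*(n-1)/(n+1)
Step 2: Substituting n = 11, b = 8
Step 3: Revenue = 8*(11-1)/(11+1) = 8*10/12
Step 4: Revenue = 80/12 = 20/3

20/3


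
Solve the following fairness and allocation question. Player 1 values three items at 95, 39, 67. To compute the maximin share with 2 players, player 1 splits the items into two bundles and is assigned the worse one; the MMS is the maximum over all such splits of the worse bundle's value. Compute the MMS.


Step 1: Item values = 95, 39, 67
Step 2: Enumerate all 2-bundle partitions and take the smaller bundle:
  Partition 1: {95} vs {39,67} -> bundles 95, 106; min = 95
  Partition 2: {39} vs {95,67} -> bundles 39, 162; min = 39
  Partition 3: {67} vs {95,39} -> bundles 67, 134; min = 67
Step 3: MMS = max(95, 39, 67) = 95

95


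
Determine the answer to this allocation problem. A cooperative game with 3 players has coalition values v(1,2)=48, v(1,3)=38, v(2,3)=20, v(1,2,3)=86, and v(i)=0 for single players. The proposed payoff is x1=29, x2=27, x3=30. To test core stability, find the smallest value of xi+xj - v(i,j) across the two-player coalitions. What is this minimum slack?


Step 1: Slack for coalition (1,2): x1+x2 - v12 = 56 - 48 = 8
Step 2: Slack for coalition (1,3): x1+x3 - v13 = 59 - 38 = 21
Step 3: Slack for coalition (2,3): x2+x3 - v23 = 57 - 20 = 37
Step 4: Minimum slack = min(8, 21, 37) = 8, attained by (1,2); no pair can gain by deviating, so the allocation is in the core

8


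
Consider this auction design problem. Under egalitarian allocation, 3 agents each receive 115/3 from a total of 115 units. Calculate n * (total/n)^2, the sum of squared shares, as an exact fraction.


Step 1: Each agent's share = 115/3
Step 2: Square of each share = (115/3)^2 = 13225/9
Step 3: Sum of squares = 3 * 13225/9 = 13225/3

13225/3
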